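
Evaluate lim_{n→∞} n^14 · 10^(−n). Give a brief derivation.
lim = 0

Exponentials with base > 1 dominate every fixed polynomial: for any fixed c, n^c / 10^n → 0 as n → ∞ (e.g. by the ratio test, or by writing 10^n = e^(n ln 10) and noting e^(n ln 10) / n^c → ∞). Hence n^14 · 10^(−n) = n^14 / 10^n → 0.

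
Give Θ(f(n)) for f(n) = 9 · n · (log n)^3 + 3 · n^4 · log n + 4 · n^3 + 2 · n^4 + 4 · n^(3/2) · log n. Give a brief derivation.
f(n) ∈ Θ(n^4 · log n)

Compare the terms by growth order. For large n, n^a · (log n)^b dominates n^a' · (log n)^b' iff a > a', or (a = a' and b > b'). Ranking the 5 terms shows the dominant one is 3 · n^4 · log n. Hence f(n) ∈ Θ(n^4 · log n).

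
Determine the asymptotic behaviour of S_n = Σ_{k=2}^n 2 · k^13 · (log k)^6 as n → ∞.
S_n ~ n^14 · (log n)^6 / 7

By integral comparison, S_n = ∫_1^n 2 · x^13 · (log x)^6 dx + O(n^13 · (log n)^6). For the integral, the leading term of ∫_1^n x^13 (log x)^6 dx is n^14/14 · (log n)^6 (by repeated integration by parts; each step lowers the log-exponent and produces a relatively O(1/log n) correction). Hence S_n ~ n^14 · (log n)^6 / 7.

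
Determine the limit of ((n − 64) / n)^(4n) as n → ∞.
lim = e^(−256)

Rewrite as (1 − 64/n)^(4n). By the standard limit (1 + x/n)^n → e^x, we have (1 − 64/n)^n → e^(−64), and raising to the 4th power gives e^(−256).
More precisely, ln[(1 − 64/n)^(4n)] = 4n · ln(1 − 64/n) = 4n · (-64/n + O(1/n^2)) = -256 + O(1/n) → -256.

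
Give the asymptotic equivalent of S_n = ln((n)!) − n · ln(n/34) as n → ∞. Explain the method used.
S_n ~ n · (ln 34 − 1) + O(ln n)

Stirling: ln((n)!) = n ln(n) − n + O(ln n).
  S_n = n ln(n) − n − n ln(n/34) + O(ln n)
      = n ln(n) − n ln n + n ln 34 − n + O(ln n)
      = n ln 34 − n + O(ln n)
      = n (ln 34 − 1) + O(ln n).
Numerically ln(34) − 1 ≈ 2.5264.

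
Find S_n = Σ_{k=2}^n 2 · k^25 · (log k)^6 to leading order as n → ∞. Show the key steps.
S_n ~ n^26 · (log n)^6 / 13

By integral comparison, S_n = ∫_1^n 2 · x^25 · (log x)^6 dx + O(n^25 · (log n)^6). For the integral, the leading term of ∫_1^n x^25 (log x)^6 dx is n^26/26 · (log n)^6 (by repeated integration by parts; each step lowers the log-exponent and produces a relatively O(1/log n) correction). Hence S_n ~ n^26 · (log n)^6 / 13.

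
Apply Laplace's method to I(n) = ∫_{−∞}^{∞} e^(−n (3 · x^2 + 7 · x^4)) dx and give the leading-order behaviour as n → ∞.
I(n) ~ sqrt(π/(3n))

φ(x) = 3 · x^2 + 7 · x^4 has its unique global minimum at x* = 0 (since φ'(x) = 6x + 28x^3 = 0 only at x = 0 for real x with both coefficients positive, and φ → ∞ as |x| → ∞). At x* = 0, φ(0) = 0 and φ''(0) = 6. Laplace's method then gives
  I(n) ~ sqrt(2π / (n · φ''(0))) · e^(−n φ(0)) = sqrt(2π / (6n)) = sqrt(π/(3n)).
The 7 · x^4 term contributes only at subleading order (an O(1/n) relative correction).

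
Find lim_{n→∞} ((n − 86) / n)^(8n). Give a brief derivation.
lim = e^(−688)

Rewrite as (1 − 86/n)^(8n). By the standard limit (1 + x/n)^n → e^x, we have (1 − 86/n)^n → e^(−86), and raising to the 8th power gives e^(−688).
More precisely, ln[(1 − 86/n)^(8n)] = 8n · ln(1 − 86/n) = 8n · (-86/n + O(1/n^2)) = -688 + O(1/n) → -688.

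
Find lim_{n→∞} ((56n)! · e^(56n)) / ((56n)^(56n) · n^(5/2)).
lim = 0

Stirling: (56n)! ~ sqrt(2π·56n) · (56n/e)^(56n). Hence
  (56n)! · e^(56n) / (56n)^(56n) ~ sqrt(2π·56n).
Dividing by n^(5/2): sqrt(2π·56n) / n^(5/2) = sqrt(2π·56) · n^((1−5)/2), so the expression behaves like sqrt(2π·56) · n^((1−5)/2) → 0.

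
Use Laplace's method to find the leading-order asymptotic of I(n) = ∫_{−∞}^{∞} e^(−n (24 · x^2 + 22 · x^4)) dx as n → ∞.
I(n) ~ sqrt(π/(24n))

φ(x) = 24 · x^2 + 22 · x^4 has its unique global minimum at x* = 0 (since φ'(x) = 48x + 88x^3 = 0 only at x = 0 for real x with both coefficients positive, and φ → ∞ as |x| → ∞). At x* = 0, φ(0) = 0 and φ''(0) = 48. Laplace's method then gives
  I(n) ~ sqrt(2π / (n · φ''(0))) · e^(−n φ(0)) = sqrt(2π / (48n)) = sqrt(π/(24n)).
The 22 · x^4 term contributes only at subleading order (an O(1/n) relative correction).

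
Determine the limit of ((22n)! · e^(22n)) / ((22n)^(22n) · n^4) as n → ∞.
lim = 0

Stirling: (22n)! ~ sqrt(2π·22n) · (22n/e)^(22n). Hence
  (22n)! · e^(22n) / (22n)^(22n) ~ sqrt(2π·22n).
Dividing by n^4: sqrt(2π·22n) / n^4 = sqrt(2π·22) · n^((1−8)/2), so the expression behaves like sqrt(2π·22) · n^((1−8)/2) → 0.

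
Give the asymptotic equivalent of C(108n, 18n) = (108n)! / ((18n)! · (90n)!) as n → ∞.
C(108n, 18n) ~ (46656/3125)^(18n) · sqrt(3/(5π·18n))

Write N = 18n. Apply Stirling to each factorial:
  (6N)! ~ sqrt(2π·6N) · (6N/e)^(6N),
  N! ~ sqrt(2π N) · (N/e)^N,
  (5N)! ~ sqrt(2π·5N) · (5N/e)^(5N).
The exponential factors combine to (6N)^(6N) / (N^N · (5N)^(5N)) = 6^(6N)/5^(5N) = (6^6/5^5)^N = (46656/3125)^N.
The square-root prefactors combine to sqrt(2π·6N) / (sqrt(2π N)·sqrt(2π·5N)) = sqrt(6 / (2π·5·N)) = sqrt(3/(5π·18n)).
Substituting N = 18n: C(108n, 18n) ~ (46656/3125)^(18n) · sqrt(3/(5π·18n)).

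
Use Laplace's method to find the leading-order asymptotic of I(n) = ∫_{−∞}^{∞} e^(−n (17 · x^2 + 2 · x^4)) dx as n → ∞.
I(n) ~ sqrt(π/(17n))

φ(x) = 17 · x^2 + 2 · x^4 has its unique global minimum at x* = 0 (since φ'(x) = 34x + 8x^3 = 0 only at x = 0 for real x with both coefficients positive, and φ → ∞ as |x| → ∞). At x* = 0, φ(0) = 0 and φ''(0) = 34. Laplace's method then gives
  I(n) ~ sqrt(2π / (n · φ''(0))) · e^(−n φ(0)) = sqrt(2π / (34n)) = sqrt(π/(17n)).
The 2 · x^4 term contributes only at subleading order (an O(1/n) relative correction).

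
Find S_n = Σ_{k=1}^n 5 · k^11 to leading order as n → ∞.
S_n ~ 5 · n^12 / 12

By integral comparison (Euler-Maclaurin), Σ_{k=1}^n 5 · k^11 = 5 · ∫_0^n x^11 dx + O(n^11) = 5 · n^12/12 + O(n^11). (Equivalently, Faulhaber's formula gives the same leading term.)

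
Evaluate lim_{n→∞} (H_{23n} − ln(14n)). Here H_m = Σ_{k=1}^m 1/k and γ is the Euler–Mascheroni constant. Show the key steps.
lim = ln(23/14) + γ

By Euler-Maclaurin, H_m = ln m + γ + O(1/m). So
  H_{23n} − ln(14n) = ln(23n) + γ − ln(14n) + O(1/n)
                       = ln(23/14) + γ + O(1/n).
Hence the limit is ln(23/14) + γ.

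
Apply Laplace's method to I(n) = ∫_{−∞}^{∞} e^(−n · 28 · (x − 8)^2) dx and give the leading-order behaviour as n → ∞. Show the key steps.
I(n) = sqrt(π/(28n))

Here φ(x) = 28 · (x − 8)^2 has its unique minimum at x* = 8 with φ(x*) = 0 and φ''(x*) = 56. Laplace's method gives
  I(n) ~ e^(−n φ(x*)) · sqrt(2π / (n · φ''(x*))) = sqrt(2π / (56n)) = sqrt(π/(28n)).
This is exact: substituting u = (x − 8)·sqrt(28n) gives I(n) = (1/sqrt(28n)) ∫_{−∞}^{∞} e^(−u^2) du = sqrt(π/(28n)).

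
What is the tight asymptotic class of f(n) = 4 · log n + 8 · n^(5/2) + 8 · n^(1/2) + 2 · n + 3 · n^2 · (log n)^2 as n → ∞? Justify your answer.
f(n) ∈ Θ(n^(5/2))

Compare the terms by growth order. For large n, n^a · (log n)^b dominates n^a' · (log n)^b' iff a > a', or (a = a' and b > b'). Ranking the 5 terms shows the dominant one is 8 · n^(5/2). Hence f(n) ∈ Θ(n^(5/2)).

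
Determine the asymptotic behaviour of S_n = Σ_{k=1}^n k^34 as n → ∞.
S_n ~ n^35 / 35

By integral comparison (Euler-Maclaurin), Σ_{k=1}^n k^34 = ∫_0^n x^34 dx + O(n^34) = n^35/35 + O(n^34). (Equivalently, Faulhaber's formula gives the same leading term.)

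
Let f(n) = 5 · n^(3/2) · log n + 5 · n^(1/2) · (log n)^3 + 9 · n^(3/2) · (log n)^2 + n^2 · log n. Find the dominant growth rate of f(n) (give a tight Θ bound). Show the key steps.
f(n) ∈ Θ(n^2 · log n)

Compare the terms by growth order. For large n, n^a · (log n)^b dominates n^a' · (log n)^b' iff a > a', or (a = a' and b > b'). Ranking the 4 terms shows the dominant one is n^2 · log n. Hence f(n) ∈ Θ(n^2 · log n).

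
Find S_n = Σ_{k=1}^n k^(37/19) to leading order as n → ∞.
S_n ~ (19/56) · n^(56/19)

Integral comparison: Σ_{k=1}^n k^(37/19) = ∫_0^n x^(37/19) dx + O(n^(37/19)). The integral is n^(1 + 37/19) / (1 + 37/19) = n^((37+19)/19) / ((37+19)/19) = (19/56) · n^(56/19).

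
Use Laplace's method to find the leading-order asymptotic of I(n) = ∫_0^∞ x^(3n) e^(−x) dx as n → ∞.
I(n) ~ sqrt(2π·3n) · (3n/e)^(3n)

Write the integrand as exp(3n ln x − x) and set f(x) = 3n ln x − x. Then f'(x) = 3n/x − 1 = 0 at x* = 3n, and f''(x*) = −3n/x*^2 = −1/(3n). Laplace's method (interior maximum) gives
  I(n) ~ e^(f(x*)) · sqrt(2π / |f''(x*)|)
        = exp(3n ln(3n) − 3n) · sqrt(2π · 3n)
        = (3n)^(3n) e^(−3n) · sqrt(2π·3n)
        = sqrt(2π·3n) · (3n/e)^(3n).
This matches Γ(3n+1) with Stirling applied to Γ.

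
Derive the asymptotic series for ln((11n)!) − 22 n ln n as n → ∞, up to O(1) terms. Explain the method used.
ln((11n)!) − 22 n ln n = −11 n ln n + 11(ln 11 − 1) n + (1/2) ln(2π·11n) + O(1/n)

Stirling: ln((11n)!) = 11n ln(11n) − 11n + (1/2) ln(2π·11n) + O(1/n).
Expand 11n ln(11n) = 11n (ln n + ln 11) = 11n ln n + 11n ln 11.
Subtract 22n ln n: leading term is (11 − 22) n ln n = −11 n ln n. The next term is 11n ln 11 − 11n = 11(ln 11 − 1) n. Then the (1/2) ln(2π·11n) correction.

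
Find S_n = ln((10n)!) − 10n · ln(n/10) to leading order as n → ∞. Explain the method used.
S_n ~ 10n · (ln 100 − 1) + O(ln n)

Stirling: ln((10n)!) = 10n ln(10n) − 10n + O(ln n).
  S_n = 10n ln(10n) − 10n − 10n ln(n/10) + O(ln n)
      = 10n ln(10n) − 10n ln n + 10n ln 10 − 10n + O(ln n)
      = 10n ln 10 + 10n ln 10 − 10n + O(ln n)
      = 10n (ln 100 − 1) + O(ln n).
Numerically ln(100) − 1 ≈ 3.6052.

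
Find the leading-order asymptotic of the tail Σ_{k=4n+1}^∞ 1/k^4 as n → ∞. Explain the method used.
Σ_{k>4n} 1/k^4 ~ 1/(3 · (4n)^3)

Compare to the integral: ∫_{4n}^∞ x^(−4) dx = [−x^(−3)/3]_{4n}^∞ = 1/((4−1)·(4n)^3). Euler-Maclaurin then gives
  Σ_{k>4n} 1/k^4 = ∫_{4n}^∞ dx/x^4 − 1/(2·(4n)^4) + O(1/(4n)^5).
(Equivalently this is ζ(4) − Σ_{k≤4n} 1/k^4.)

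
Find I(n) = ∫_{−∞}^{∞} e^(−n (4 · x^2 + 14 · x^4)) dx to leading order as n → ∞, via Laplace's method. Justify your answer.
I(n) ~ sqrt(π/(4n))

φ(x) = 4 · x^2 + 14 · x^4 has its unique global minimum at x* = 0 (since φ'(x) = 8x + 56x^3 = 0 only at x = 0 for real x with both coefficients positive, and φ → ∞ as |x| → ∞). At x* = 0, φ(0) = 0 and φ''(0) = 8. Laplace's method then gives
  I(n) ~ sqrt(2π / (n · φ''(0))) · e^(−n φ(0)) = sqrt(2π / (8n)) = sqrt(π/(4n)).
The 14 · x^4 term contributes only at subleading order (an O(1/n) relative correction).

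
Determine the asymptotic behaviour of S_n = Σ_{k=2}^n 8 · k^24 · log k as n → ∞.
S_n ~ 8 · n^25 log n / 25 − 8 · n^25 / 625

By integral comparison, S_n = ∫_1^n 8 · x^24 · log x dx + O(n^24 · log n). For the integral, ∫ x^24 log x dx = n^25 log n / 25 − n^25/625 (integration by parts). Hence S_n ~ 8 · n^25 log n / 25 − 8 · n^25 / 625.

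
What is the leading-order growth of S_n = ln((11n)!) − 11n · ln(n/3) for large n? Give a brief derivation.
S_n ~ 11n · (ln 33 − 1) + O(ln n)

Stirling: ln((11n)!) = 11n ln(11n) − 11n + O(ln n).
  S_n = 11n ln(11n) − 11n − 11n ln(n/3) + O(ln n)
      = 11n ln(11n) − 11n ln n + 11n ln 3 − 11n + O(ln n)
      = 11n ln 11 + 11n ln 3 − 11n + O(ln n)
      = 11n (ln 33 − 1) + O(ln n).
Numerically ln(33) − 1 ≈ 2.4965.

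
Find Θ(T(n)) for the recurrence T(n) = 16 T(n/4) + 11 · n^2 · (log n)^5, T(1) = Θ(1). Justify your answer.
T(n) = Θ(n^2 · (log n)^6)

Here log_4 16 = 2 and f(n) = 11 · n^2 · (log n)^5 = Θ(n^(log_4 16) · (log n)^5). This is the extended Case 2 of the master theorem (f matches the critical exponent up to log factors), giving T(n) = Θ(n^(log_4 16) · (log n)^(5+1)) = Θ(n^2 · (log n)^6).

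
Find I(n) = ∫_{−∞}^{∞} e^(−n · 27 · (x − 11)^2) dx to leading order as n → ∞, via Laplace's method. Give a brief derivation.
I(n) = sqrt(π/(27n))

Here φ(x) = 27 · (x − 11)^2 has its unique minimum at x* = 11 with φ(x*) = 0 and φ''(x*) = 54. Laplace's method gives
  I(n) ~ e^(−n φ(x*)) · sqrt(2π / (n · φ''(x*))) = sqrt(2π / (54n)) = sqrt(π/(27n)).
This is exact: substituting u = (x − 11)·sqrt(27n) gives I(n) = (1/sqrt(27n)) ∫_{−∞}^{∞} e^(−u^2) du = sqrt(π/(27n)).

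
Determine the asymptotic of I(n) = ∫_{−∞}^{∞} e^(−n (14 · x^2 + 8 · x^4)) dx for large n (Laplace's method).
I(n) ~ sqrt(π/(14n))

φ(x) = 14 · x^2 + 8 · x^4 has its unique global minimum at x* = 0 (since φ'(x) = 28x + 32x^3 = 0 only at x = 0 for real x with both coefficients positive, and φ → ∞ as |x| → ∞). At x* = 0, φ(0) = 0 and φ''(0) = 28. Laplace's method then gives
  I(n) ~ sqrt(2π / (n · φ''(0))) · e^(−n φ(0)) = sqrt(2π / (28n)) = sqrt(π/(14n)).
The 8 · x^4 term contributes only at subleading order (an O(1/n) relative correction).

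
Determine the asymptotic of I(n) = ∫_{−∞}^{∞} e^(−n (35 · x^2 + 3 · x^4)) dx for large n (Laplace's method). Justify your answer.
I(n) ~ sqrt(π/(35n))

φ(x) = 35 · x^2 + 3 · x^4 has its unique global minimum at x* = 0 (since φ'(x) = 70x + 12x^3 = 0 only at x = 0 for real x with both coefficients positive, and φ → ∞ as |x| → ∞). At x* = 0, φ(0) = 0 and φ''(0) = 70. Laplace's method then gives
  I(n) ~ sqrt(2π / (n · φ''(0))) · e^(−n φ(0)) = sqrt(2π / (70n)) = sqrt(π/(35n)).
The 3 · x^4 term contributes only at subleading order (an O(1/n) relative correction).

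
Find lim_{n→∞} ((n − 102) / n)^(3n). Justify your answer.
lim = e^(−306)

Rewrite as (1 − 102/n)^(3n). By the standard limit (1 + x/n)^n → e^x, we have (1 − 102/n)^n → e^(−102), and raising to the 3rd power gives e^(−306).
More precisely, ln[(1 − 102/n)^(3n)] = 3n · ln(1 − 102/n) = 3n · (-102/n + O(1/n^2)) = -306 + O(1/n) → -306.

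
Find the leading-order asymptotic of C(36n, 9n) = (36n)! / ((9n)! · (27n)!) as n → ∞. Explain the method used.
C(36n, 9n) ~ (256/27)^(9n) · sqrt(2/(3π·9n))

Write N = 9n. Apply Stirling to each factorial:
  (4N)! ~ sqrt(2π·4N) · (4N/e)^(4N),
  N! ~ sqrt(2π N) · (N/e)^N,
  (3N)! ~ sqrt(2π·3N) · (3N/e)^(3N).
The exponential factors combine to (4N)^(4N) / (N^N · (3N)^(3N)) = 4^(4N)/3^(3N) = (4^4/3^3)^N = (256/27)^N.
The square-root prefactors combine to sqrt(2π·4N) / (sqrt(2π N)·sqrt(2π·3N)) = sqrt(4 / (2π·3·N)) = sqrt(2/(3π·9n)).
Substituting N = 9n: C(36n, 9n) ~ (256/27)^(9n) · sqrt(2/(3π·9n)).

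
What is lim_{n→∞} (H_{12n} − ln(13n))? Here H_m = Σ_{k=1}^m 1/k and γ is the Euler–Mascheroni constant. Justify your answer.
lim = ln(12/13) + γ

By Euler-Maclaurin, H_m = ln m + γ + O(1/m). So
  H_{12n} − ln(13n) = ln(12n) + γ − ln(13n) + O(1/n)
                       = ln(12/13) + γ + O(1/n).
Hence the limit is ln(12/13) + γ.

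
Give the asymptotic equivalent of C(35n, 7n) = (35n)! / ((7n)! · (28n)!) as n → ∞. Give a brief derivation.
C(35n, 7n) ~ (3125/256)^(7n) · sqrt(5/(8π·7n))

Write N = 7n. Apply Stirling to each factorial:
  (5N)! ~ sqrt(2π·5N) · (5N/e)^(5N),
  N! ~ sqrt(2π N) · (N/e)^N,
  (4N)! ~ sqrt(2π·4N) · (4N/e)^(4N).
The exponential factors combine to (5N)^(5N) / (N^N · (4N)^(4N)) = 5^(5N)/4^(4N) = (5^5/4^4)^N = (3125/256)^N.
The square-root prefactors combine to sqrt(2π·5N) / (sqrt(2π N)·sqrt(2π·4N)) = sqrt(5 / (2π·4·N)) = sqrt(5/(8π·7n)).
Substituting N = 7n: C(35n, 7n) ~ (3125/256)^(7n) · sqrt(5/(8π·7n)).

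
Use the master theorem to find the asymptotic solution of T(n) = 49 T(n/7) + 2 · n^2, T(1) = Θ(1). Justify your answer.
T(n) = Θ(n^2 log n)

log_7 49 = 2, and f(n) = 2 · n^2 = Θ(n^(log_7 49)). This is Case 2 of the master theorem: T(n) = Θ(f(n) · log n) = Θ(n^2 log n).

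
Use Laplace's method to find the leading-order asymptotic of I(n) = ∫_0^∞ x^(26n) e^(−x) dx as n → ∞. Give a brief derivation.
I(n) ~ sqrt(2π·26n) · (26n/e)^(26n)

Write the integrand as exp(26n ln x − x) and set f(x) = 26n ln x − x. Then f'(x) = 26n/x − 1 = 0 at x* = 26n, and f''(x*) = −26n/x*^2 = −1/(26n). Laplace's method (interior maximum) gives
  I(n) ~ e^(f(x*)) · sqrt(2π / |f''(x*)|)
        = exp(26n ln(26n) − 26n) · sqrt(2π · 26n)
        = (26n)^(26n) e^(−26n) · sqrt(2π·26n)
        = sqrt(2π·26n) · (26n/e)^(26n).
This matches Γ(26n+1) with Stirling applied to Γ.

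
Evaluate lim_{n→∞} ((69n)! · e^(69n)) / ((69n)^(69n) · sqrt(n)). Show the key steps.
lim = sqrt(2π·69)

Stirling: (69n)! ~ sqrt(2π·69n) · (69n/e)^(69n). Hence
  (69n)! · e^(69n) / (69n)^(69n) ~ sqrt(2π·69n).
Dividing by sqrt(n): sqrt(2π·69n) / sqrt(n) = sqrt(2π·69) · n^((1−1)/2), so the limit is sqrt(2π·69).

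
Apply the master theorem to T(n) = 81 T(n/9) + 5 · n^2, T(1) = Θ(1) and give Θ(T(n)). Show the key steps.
T(n) = Θ(n^2 log n)

log_9 81 = 2, and f(n) = 5 · n^2 = Θ(n^(log_9 81)). This is Case 2 of the master theorem: T(n) = Θ(f(n) · log n) = Θ(n^2 log n).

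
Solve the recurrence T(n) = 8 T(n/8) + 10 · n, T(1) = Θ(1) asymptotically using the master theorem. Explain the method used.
T(n) = Θ(n log n)

log_8 8 = 1, and f(n) = 10 · n = Θ(n^(log_8 8)). This is Case 2 of the master theorem: T(n) = Θ(f(n) · log n) = Θ(n log n).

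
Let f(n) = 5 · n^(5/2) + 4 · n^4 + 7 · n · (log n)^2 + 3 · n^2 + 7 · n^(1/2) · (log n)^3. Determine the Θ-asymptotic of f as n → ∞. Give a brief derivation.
f(n) ∈ Θ(n^4)

Compare the terms by growth order. For large n, n^a · (log n)^b dominates n^a' · (log n)^b' iff a > a', or (a = a' and b > b'). Ranking the 5 terms shows the dominant one is 4 · n^4. Hence f(n) ∈ Θ(n^4).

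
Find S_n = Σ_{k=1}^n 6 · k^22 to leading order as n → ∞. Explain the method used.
S_n ~ 6 · n^23 / 23

By integral comparison (Euler-Maclaurin), Σ_{k=1}^n 6 · k^22 = 6 · ∫_0^n x^22 dx + O(n^22) = 6 · n^23/23 + O(n^22). (Equivalently, Faulhaber's formula gives the same leading term.)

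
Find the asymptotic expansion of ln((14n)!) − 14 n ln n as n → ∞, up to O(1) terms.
ln((14n)!) − 14 n ln n = 14(ln 14 − 1) n + (1/2) ln(2π·14n) + O(1/n)

Stirling: ln((14n)!) = 14n ln(14n) − 14n + (1/2) ln(2π·14n) + O(1/n).
Since 14n ln(14n) = 14n ln n + 14n ln 14, subtracting 14n ln n cancels the n ln n term exactly. What remains is 14(ln 14 − 1) n + (1/2) ln(2π·14n) + O(1/n).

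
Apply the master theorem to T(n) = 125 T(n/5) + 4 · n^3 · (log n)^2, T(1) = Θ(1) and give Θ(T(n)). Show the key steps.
T(n) = Θ(n^3 · (log n)^3)

Here log_5 125 = 3 and f(n) = 4 · n^3 · (log n)^2 = Θ(n^(log_5 125) · (log n)^2). This is the extended Case 2 of the master theorem (f matches the critical exponent up to log factors), giving T(n) = Θ(n^(log_5 125) · (log n)^(2+1)) = Θ(n^3 · (log n)^3).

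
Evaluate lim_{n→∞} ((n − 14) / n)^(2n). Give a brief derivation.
lim = e^(−28)

Rewrite as (1 − 14/n)^(2n). By the standard limit (1 + x/n)^n → e^x, we have (1 − 14/n)^n → e^(−14), and raising to the 2nd power gives e^(−28).
More precisely, ln[(1 − 14/n)^(2n)] = 2n · ln(1 − 14/n) = 2n · (-14/n + O(1/n^2)) = -28 + O(1/n) → -28.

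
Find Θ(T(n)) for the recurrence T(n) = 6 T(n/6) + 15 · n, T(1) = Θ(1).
T(n) = Θ(n log n)

log_6 6 = 1, and f(n) = 15 · n = Θ(n^(log_6 6)). This is Case 2 of the master theorem: T(n) = Θ(f(n) · log n) = Θ(n log n).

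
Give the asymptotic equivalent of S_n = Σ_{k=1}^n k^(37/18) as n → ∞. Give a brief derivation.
S_n ~ (18/55) · n^(55/18)

Integral comparison: Σ_{k=1}^n k^(37/18) = ∫_0^n x^(37/18) dx + O(n^(37/18)). The integral is n^(1 + 37/18) / (1 + 37/18) = n^((37+18)/18) / ((37+18)/18) = (18/55) · n^(55/18).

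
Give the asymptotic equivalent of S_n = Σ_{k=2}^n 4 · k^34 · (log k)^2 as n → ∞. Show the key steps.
S_n ~ 4 · n^35 · (log n)^2 / 35

By integral comparison, S_n = ∫_1^n 4 · x^34 · (log x)^2 dx + O(n^34 · (log n)^2). For the integral, the leading term of ∫_1^n x^34 (log x)^2 dx is n^35/35 · (log n)^2 (by repeated integration by parts; each step lowers the log-exponent and produces a relatively O(1/log n) correction). Hence S_n ~ 4 · n^35 · (log n)^2 / 35.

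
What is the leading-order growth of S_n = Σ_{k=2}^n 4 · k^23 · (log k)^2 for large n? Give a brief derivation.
S_n ~ n^24 · (log n)^2 / 6

By integral comparison, S_n = ∫_1^n 4 · x^23 · (log x)^2 dx + O(n^23 · (log n)^2). For the integral, the leading term of ∫_1^n x^23 (log x)^2 dx is n^24/24 · (log n)^2 (by repeated integration by parts; each step lowers the log-exponent and produces a relatively O(1/log n) correction). Hence S_n ~ n^24 · (log n)^2 / 6.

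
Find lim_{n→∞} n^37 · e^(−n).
lim = 0

Exponentials with base > 1 dominate every fixed polynomial: for any fixed c, n^c / e^n → 0 as n → ∞ (e.g. by the ratio test, or since e^n grows faster than any power of n). Hence n^37 · e^(−n) = n^37 / e^n → 0.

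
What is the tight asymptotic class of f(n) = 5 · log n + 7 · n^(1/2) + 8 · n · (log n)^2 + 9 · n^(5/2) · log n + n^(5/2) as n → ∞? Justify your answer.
f(n) ∈ Θ(n^(5/2) · log n)

Compare the terms by growth order. For large n, n^a · (log n)^b dominates n^a' · (log n)^b' iff a > a', or (a = a' and b > b'). Ranking the 5 terms shows the dominant one is 9 · n^(5/2) · log n. Hence f(n) ∈ Θ(n^(5/2) · log n).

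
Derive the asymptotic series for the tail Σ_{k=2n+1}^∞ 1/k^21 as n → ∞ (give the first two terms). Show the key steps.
Σ_{k>2n} 1/k^21 = 1/(20 · (2n)^20) − 1/(2 · (2n)^21) + O(1/(2n)^22)

Compare to the integral: ∫_{2n}^∞ x^(−21) dx = [−x^(−20)/20]_{2n}^∞ = 1/((21−1)·(2n)^20). The Euler-Maclaurin correction adds −f(2n)/2 = −1/(2·(2n)^21). Euler-Maclaurin then gives
  Σ_{k>2n} 1/k^21 = ∫_{2n}^∞ dx/x^21 − 1/(2·(2n)^21) + O(1/(2n)^22).
(Equivalently this is ζ(21) − Σ_{k≤2n} 1/k^21.)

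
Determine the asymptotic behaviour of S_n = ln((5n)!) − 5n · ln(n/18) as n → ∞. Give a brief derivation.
S_n ~ 5n · (ln 90 − 1) + O(ln n)

Stirling: ln((5n)!) = 5n ln(5n) − 5n + O(ln n).
  S_n = 5n ln(5n) − 5n − 5n ln(n/18) + O(ln n)
      = 5n ln(5n) − 5n ln n + 5n ln 18 − 5n + O(ln n)
      = 5n ln 5 + 5n ln 18 − 5n + O(ln n)
      = 5n (ln 90 − 1) + O(ln n).
Numerically ln(90) − 1 ≈ 3.4998.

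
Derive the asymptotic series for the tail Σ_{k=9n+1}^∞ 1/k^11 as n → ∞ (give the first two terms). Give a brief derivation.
Σ_{k>9n} 1/k^11 = 1/(10 · (9n)^10) − 1/(2 · (9n)^11) + O(1/(9n)^12)

Compare to the integral: ∫_{9n}^∞ x^(−11) dx = [−x^(−10)/10]_{9n}^∞ = 1/((11−1)·(9n)^10). The Euler-Maclaurin correction adds −f(9n)/2 = −1/(2·(9n)^11). Euler-Maclaurin then gives
  Σ_{k>9n} 1/k^11 = ∫_{9n}^∞ dx/x^11 − 1/(2·(9n)^11) + O(1/(9n)^12).
(Equivalently this is ζ(11) − Σ_{k≤9n} 1/k^11.)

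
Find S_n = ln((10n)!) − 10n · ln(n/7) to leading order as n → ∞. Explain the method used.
S_n ~ 10n · (ln 70 − 1) + O(ln n)

Stirling: ln((10n)!) = 10n ln(10n) − 10n + O(ln n).
  S_n = 10n ln(10n) − 10n − 10n ln(n/7) + O(ln n)
      = 10n ln(10n) − 10n ln n + 10n ln 7 − 10n + O(ln n)
      = 10n ln 10 + 10n ln 7 − 10n + O(ln n)
      = 10n (ln 70 − 1) + O(ln n).
Numerically ln(70) − 1 ≈ 3.2485.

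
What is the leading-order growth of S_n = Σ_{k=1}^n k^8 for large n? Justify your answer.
S_n ~ n^9 / 9

By integral comparison (Euler-Maclaurin), Σ_{k=1}^n k^8 = ∫_0^n x^8 dx + O(n^8) = n^9/9 + O(n^8). (Equivalently, Faulhaber's formula gives the same leading term.)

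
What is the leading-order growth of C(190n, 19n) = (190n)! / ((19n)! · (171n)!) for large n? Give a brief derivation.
C(190n, 19n) ~ (10000000000/387420489)^(19n) · sqrt(5/(9π·19n))

Write N = 19n. Apply Stirling to each factorial:
  (10N)! ~ sqrt(2π·10N) · (10N/e)^(10N),
  N! ~ sqrt(2π N) · (N/e)^N,
  (9N)! ~ sqrt(2π·9N) · (9N/e)^(9N).
The exponential factors combine to (10N)^(10N) / (N^N · (9N)^(9N)) = 10^(10N)/9^(9N) = (10^10/9^9)^N = (10000000000/387420489)^N.
The square-root prefactors combine to sqrt(2π·10N) / (sqrt(2π N)·sqrt(2π·9N)) = sqrt(10 / (2π·9·N)) = sqrt(5/(9π·19n)).
Substituting N = 19n: C(190n, 19n) ~ (10000000000/387420489)^(19n) · sqrt(5/(9π·19n)).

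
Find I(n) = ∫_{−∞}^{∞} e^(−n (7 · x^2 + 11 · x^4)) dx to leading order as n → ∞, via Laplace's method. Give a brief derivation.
I(n) ~ sqrt(π/(7n))

φ(x) = 7 · x^2 + 11 · x^4 has its unique global minimum at x* = 0 (since φ'(x) = 14x + 44x^3 = 0 only at x = 0 for real x with both coefficients positive, and φ → ∞ as |x| → ∞). At x* = 0, φ(0) = 0 and φ''(0) = 14. Laplace's method then gives
  I(n) ~ sqrt(2π / (n · φ''(0))) · e^(−n φ(0)) = sqrt(2π / (14n)) = sqrt(π/(7n)).
The 11 · x^4 term contributes only at subleading order (an O(1/n) relative correction).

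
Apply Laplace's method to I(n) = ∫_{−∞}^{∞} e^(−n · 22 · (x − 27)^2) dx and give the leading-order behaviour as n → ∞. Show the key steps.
I(n) = sqrt(π/(22n))

Here φ(x) = 22 · (x − 27)^2 has its unique minimum at x* = 27 with φ(x*) = 0 and φ''(x*) = 44. Laplace's method gives
  I(n) ~ e^(−n φ(x*)) · sqrt(2π / (n · φ''(x*))) = sqrt(2π / (44n)) = sqrt(π/(22n)).
This is exact: substituting u = (x − 27)·sqrt(22n) gives I(n) = (1/sqrt(22n)) ∫_{−∞}^{∞} e^(−u^2) du = sqrt(π/(22n)).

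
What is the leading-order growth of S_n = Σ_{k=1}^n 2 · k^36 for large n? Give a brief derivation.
S_n ~ 2 · n^37 / 37

By integral comparison (Euler-Maclaurin), Σ_{k=1}^n 2 · k^36 = 2 · ∫_0^n x^36 dx + O(n^36) = 2 · n^37/37 + O(n^36). (Equivalently, Faulhaber's formula gives the same leading term.)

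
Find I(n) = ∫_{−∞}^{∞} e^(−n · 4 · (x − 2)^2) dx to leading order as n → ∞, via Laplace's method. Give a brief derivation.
I(n) = sqrt(π/(4n))

Here φ(x) = 4 · (x − 2)^2 has its unique minimum at x* = 2 with φ(x*) = 0 and φ''(x*) = 8. Laplace's method gives
  I(n) ~ e^(−n φ(x*)) · sqrt(2π / (n · φ''(x*))) = sqrt(2π / (8n)) = sqrt(π/(4n)).
This is exact: substituting u = (x − 2)·sqrt(4n) gives I(n) = (1/sqrt(4n)) ∫_{−∞}^{∞} e^(−u^2) du = sqrt(π/(4n)).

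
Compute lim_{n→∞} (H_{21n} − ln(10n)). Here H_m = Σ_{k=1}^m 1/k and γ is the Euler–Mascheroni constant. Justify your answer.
lim = ln(21/10) + γ

By Euler-Maclaurin, H_m = ln m + γ + O(1/m). So
  H_{21n} − ln(10n) = ln(21n) + γ − ln(10n) + O(1/n)
                       = ln(21/10) + γ + O(1/n).
Hence the limit is ln(21/10) + γ.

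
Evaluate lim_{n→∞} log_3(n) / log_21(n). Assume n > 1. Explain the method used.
lim = ln(21) / ln(3) = log_3(21)

Change of base: log_3(n) = ln n / ln 3 and log_21(n) = ln n / ln 21. The ratio is (ln n / ln 3) · (ln 21 / ln n) = ln 21 / ln 3, a constant independent of n. So the limit is ln 21 / ln 3 = log_3(21).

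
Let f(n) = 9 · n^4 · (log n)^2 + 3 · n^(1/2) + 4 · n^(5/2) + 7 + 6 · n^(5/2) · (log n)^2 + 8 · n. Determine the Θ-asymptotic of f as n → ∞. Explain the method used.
f(n) ∈ Θ(n^4 · (log n)^2)

Compare the terms by growth order. For large n, n^a · (log n)^b dominates n^a' · (log n)^b' iff a > a', or (a = a' and b > b'). Ranking the 6 terms shows the dominant one is 9 · n^4 · (log n)^2. Hence f(n) ∈ Θ(n^4 · (log n)^2).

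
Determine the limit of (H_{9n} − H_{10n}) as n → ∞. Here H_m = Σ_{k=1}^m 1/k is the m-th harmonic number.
lim = ln(9/10)

Euler-Maclaurin gives H_m = ln m + γ + 1/(2m) + O(1/m^2). The γ and O(1/m) terms cancel in the difference:
  H_{9n} − H_{10n} = ln(9n) − ln(10n) + O(1/n) = ln(9/10) + O(1/n).
Hence the limit is ln(9/10).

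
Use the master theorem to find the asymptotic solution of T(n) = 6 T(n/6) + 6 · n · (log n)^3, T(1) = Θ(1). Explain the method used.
T(n) = Θ(n · (log n)^4)

Here log_6 6 = 1 and f(n) = 6 · n · (log n)^3 = Θ(n^(log_6 6) · (log n)^3). This is the extended Case 2 of the master theorem (f matches the critical exponent up to log factors), giving T(n) = Θ(n^(log_6 6) · (log n)^(3+1)) = Θ(n · (log n)^4).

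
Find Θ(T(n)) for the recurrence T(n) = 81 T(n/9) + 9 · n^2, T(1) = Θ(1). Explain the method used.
T(n) = Θ(n^2 log n)

log_9 81 = 2, and f(n) = 9 · n^2 = Θ(n^(log_9 81)). This is Case 2 of the master theorem: T(n) = Θ(f(n) · log n) = Θ(n^2 log n).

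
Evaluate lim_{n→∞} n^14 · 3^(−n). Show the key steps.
lim = 0

Exponentials with base > 1 dominate every fixed polynomial: for any fixed c, n^c / 3^n → 0 as n → ∞ (e.g. by the ratio test, or by writing 3^n = e^(n ln 3) and noting e^(n ln 3) / n^c → ∞). Hence n^14 · 3^(−n) = n^14 / 3^n → 0.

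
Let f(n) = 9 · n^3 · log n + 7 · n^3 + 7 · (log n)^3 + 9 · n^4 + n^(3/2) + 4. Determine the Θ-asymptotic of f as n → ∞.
f(n) ∈ Θ(n^4)

Compare the terms by growth order. For large n, n^a · (log n)^b dominates n^a' · (log n)^b' iff a > a', or (a = a' and b > b'). Ranking the 6 terms shows the dominant one is 9 · n^4. Hence f(n) ∈ Θ(n^4).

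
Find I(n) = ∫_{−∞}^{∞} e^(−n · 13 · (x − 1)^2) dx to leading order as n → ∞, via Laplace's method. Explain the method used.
I(n) = sqrt(π/(13n))

Here φ(x) = 13 · (x − 1)^2 has its unique minimum at x* = 1 with φ(x*) = 0 and φ''(x*) = 26. Laplace's method gives
  I(n) ~ e^(−n φ(x*)) · sqrt(2π / (n · φ''(x*))) = sqrt(2π / (26n)) = sqrt(π/(13n)).
This is exact: substituting u = (x − 1)·sqrt(13n) gives I(n) = (1/sqrt(13n)) ∫_{−∞}^{∞} e^(−u^2) du = sqrt(π/(13n)).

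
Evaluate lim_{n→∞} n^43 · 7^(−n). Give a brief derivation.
lim = 0

Exponentials with base > 1 dominate every fixed polynomial: for any fixed c, n^c / 7^n → 0 as n → ∞ (e.g. by the ratio test, or by writing 7^n = e^(n ln 7) and noting e^(n ln 7) / n^c → ∞). Hence n^43 · 7^(−n) = n^43 / 7^n → 0.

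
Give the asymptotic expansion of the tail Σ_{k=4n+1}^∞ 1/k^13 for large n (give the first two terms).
Σ_{k>4n} 1/k^13 = 1/(12 · (4n)^12) − 1/(2 · (4n)^13) + O(1/(4n)^14)

Compare to the integral: ∫_{4n}^∞ x^(−13) dx = [−x^(−12)/12]_{4n}^∞ = 1/((13−1)·(4n)^12). The Euler-Maclaurin correction adds −f(4n)/2 = −1/(2·(4n)^13). Euler-Maclaurin then gives
  Σ_{k>4n} 1/k^13 = ∫_{4n}^∞ dx/x^13 − 1/(2·(4n)^13) + O(1/(4n)^14).
(Equivalently this is ζ(13) − Σ_{k≤4n} 1/k^13.)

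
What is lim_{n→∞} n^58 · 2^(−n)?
lim = 0

Exponentials with base > 1 dominate every fixed polynomial: for any fixed c, n^c / 2^n → 0 as n → ∞ (e.g. by the ratio test, or by writing 2^n = e^(n ln 2) and noting e^(n ln 2) / n^c → ∞). Hence n^58 · 2^(−n) = n^58 / 2^n → 0.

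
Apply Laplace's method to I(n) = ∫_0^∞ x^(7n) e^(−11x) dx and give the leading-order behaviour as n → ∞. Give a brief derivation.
I(n) ~ (sqrt(2π·7n) / 11) · (7n/(11e))^(7n)

Write the integrand as exp(7n ln x − 11x) and set f(x) = 7n ln x − 11x. Then f'(x) = 7n/x − 11 = 0 at x* = 7n/11, and f''(x*) = −7n/x*^2 = −11^2/(7n). Laplace's method (interior maximum) gives
  I(n) ~ e^(f(x*)) · sqrt(2π / |f''(x*)|)
        = exp(7n ln(7n/11) − 7n) · sqrt(2π · 7n / 11^2)
        = (7n/11)^(7n) e^(−7n) · sqrt(2π·7n) / 11
        = (sqrt(2π·7n) / 11) · (7n/(11e))^(7n).
This matches Γ(7n+1)/11^(7n+1) with Stirling applied to Γ.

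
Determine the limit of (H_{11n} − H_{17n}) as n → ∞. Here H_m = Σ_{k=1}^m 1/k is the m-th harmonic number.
lim = ln(11/17)

Euler-Maclaurin gives H_m = ln m + γ + 1/(2m) + O(1/m^2). The γ and O(1/m) terms cancel in the difference:
  H_{11n} − H_{17n} = ln(11n) − ln(17n) + O(1/n) = ln(11/17) + O(1/n).
Hence the limit is ln(11/17).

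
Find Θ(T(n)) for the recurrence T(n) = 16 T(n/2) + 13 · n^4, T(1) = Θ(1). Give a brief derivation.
T(n) = Θ(n^4 log n)

log_2 16 = 4, and f(n) = 13 · n^4 = Θ(n^(log_2 16)). This is Case 2 of the master theorem: T(n) = Θ(f(n) · log n) = Θ(n^4 log n).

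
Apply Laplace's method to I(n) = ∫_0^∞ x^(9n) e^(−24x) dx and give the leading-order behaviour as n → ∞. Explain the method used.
I(n) ~ (sqrt(2π·9n) / 24) · (9n/(24e))^(9n)

Write the integrand as exp(9n ln x − 24x) and set f(x) = 9n ln x − 24x. Then f'(x) = 9n/x − 24 = 0 at x* = 9n/24, and f''(x*) = −9n/x*^2 = −24^2/(9n). Laplace's method (interior maximum) gives
  I(n) ~ e^(f(x*)) · sqrt(2π / |f''(x*)|)
        = exp(9n ln(9n/24) − 9n) · sqrt(2π · 9n / 24^2)
        = (9n/24)^(9n) e^(−9n) · sqrt(2π·9n) / 24
        = (sqrt(2π·9n) / 24) · (9n/(24e))^(9n).
This matches Γ(9n+1)/24^(9n+1) with Stirling applied to Γ.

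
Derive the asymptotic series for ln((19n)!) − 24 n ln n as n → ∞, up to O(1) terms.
ln((19n)!) − 24 n ln n = −5 n ln n + 19(ln 19 − 1) n + (1/2) ln(2π·19n) + O(1/n)

Stirling: ln((19n)!) = 19n ln(19n) − 19n + (1/2) ln(2π·19n) + O(1/n).
Expand 19n ln(19n) = 19n (ln n + ln 19) = 19n ln n + 19n ln 19.
Subtract 24n ln n: leading term is (19 − 24) n ln n = −5 n ln n. The next term is 19n ln 19 − 19n = 19(ln 19 − 1) n. Then the (1/2) ln(2π·19n) correction.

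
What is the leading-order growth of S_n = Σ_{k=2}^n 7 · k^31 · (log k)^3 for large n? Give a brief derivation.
S_n ~ 7 · n^32 · (log n)^3 / 32

By integral comparison, S_n = ∫_1^n 7 · x^31 · (log x)^3 dx + O(n^31 · (log n)^3). For the integral, the leading term of ∫_1^n x^31 (log x)^3 dx is n^32/32 · (log n)^3 (by repeated integration by parts; each step lowers the log-exponent and produces a relatively O(1/log n) correction). Hence S_n ~ 7 · n^32 · (log n)^3 / 32.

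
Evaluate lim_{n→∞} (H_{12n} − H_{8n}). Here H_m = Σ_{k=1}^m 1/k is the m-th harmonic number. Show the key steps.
lim = ln(12/8) = ln(3/2)

Euler-Maclaurin gives H_m = ln m + γ + 1/(2m) + O(1/m^2). The γ and O(1/m) terms cancel in the difference:
  H_{12n} − H_{8n} = ln(12n) − ln(8n) + O(1/n) = ln(12/8) + O(1/n).
Hence the limit is ln(12/8) = ln(3/2).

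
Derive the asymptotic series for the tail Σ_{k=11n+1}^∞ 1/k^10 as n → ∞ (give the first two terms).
Σ_{k>11n} 1/k^10 = 1/(9 · (11n)^9) − 1/(2 · (11n)^10) + O(1/(11n)^11)

Compare to the integral: ∫_{11n}^∞ x^(−10) dx = [−x^(−9)/9]_{11n}^∞ = 1/((10−1)·(11n)^9). The Euler-Maclaurin correction adds −f(11n)/2 = −1/(2·(11n)^10). Euler-Maclaurin then gives
  Σ_{k>11n} 1/k^10 = ∫_{11n}^∞ dx/x^10 − 1/(2·(11n)^10) + O(1/(11n)^11).
(Equivalently this is ζ(10) − Σ_{k≤11n} 1/k^10.)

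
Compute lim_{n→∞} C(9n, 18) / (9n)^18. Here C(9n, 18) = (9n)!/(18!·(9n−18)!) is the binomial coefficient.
lim = 1/18! = 1/6402373705728000

With N = 9n → ∞: C(N, 18) / N^18 = [N(N−1)…(N−17)] / (18! · N^18) = (1/18!) · 1 · (1 − 1/(9n)) · … · (1 − 17/(9n)). Each factor → 1 as N → ∞, so the limit is 1/18! = 1/6402373705728000.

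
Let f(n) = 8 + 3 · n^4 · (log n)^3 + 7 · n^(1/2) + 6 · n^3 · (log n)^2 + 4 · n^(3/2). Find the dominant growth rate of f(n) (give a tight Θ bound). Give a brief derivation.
f(n) ∈ Θ(n^4 · (log n)^3)

Compare the terms by growth order. For large n, n^a · (log n)^b dominates n^a' · (log n)^b' iff a > a', or (a = a' and b > b'). Ranking the 5 terms shows the dominant one is 3 · n^4 · (log n)^3. Hence f(n) ∈ Θ(n^4 · (log n)^3).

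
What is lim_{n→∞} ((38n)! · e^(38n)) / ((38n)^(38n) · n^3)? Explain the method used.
lim = 0

Stirling: (38n)! ~ sqrt(2π·38n) · (38n/e)^(38n). Hence
  (38n)! · e^(38n) / (38n)^(38n) ~ sqrt(2π·38n).
Dividing by n^3: sqrt(2π·38n) / n^3 = sqrt(2π·38) · n^((1−6)/2), so the expression behaves like sqrt(2π·38) · n^((1−6)/2) → 0.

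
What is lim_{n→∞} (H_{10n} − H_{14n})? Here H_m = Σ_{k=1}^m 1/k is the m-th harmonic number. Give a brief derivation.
lim = ln(10/14) = ln(5/7)

Euler-Maclaurin gives H_m = ln m + γ + 1/(2m) + O(1/m^2). The γ and O(1/m) terms cancel in the difference:
  H_{10n} − H_{14n} = ln(10n) − ln(14n) + O(1/n) = ln(10/14) + O(1/n).
Hence the limit is ln(10/14) = ln(5/7).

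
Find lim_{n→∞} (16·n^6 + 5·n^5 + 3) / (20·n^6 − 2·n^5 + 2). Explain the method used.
lim = 16/20 = 4/5

For large n the leading n^6 terms dominate both numerator and denominator. Dividing top and bottom by n^6, every other term tends to 0, leaving 16/20 = 4/5.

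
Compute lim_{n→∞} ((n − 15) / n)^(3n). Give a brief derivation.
lim = e^(−45)

Rewrite as (1 − 15/n)^(3n). By the standard limit (1 + x/n)^n → e^x, we have (1 − 15/n)^n → e^(−15), and raising to the 3rd power gives e^(−45).
More precisely, ln[(1 − 15/n)^(3n)] = 3n · ln(1 − 15/n) = 3n · (-15/n + O(1/n^2)) = -45 + O(1/n) → -45.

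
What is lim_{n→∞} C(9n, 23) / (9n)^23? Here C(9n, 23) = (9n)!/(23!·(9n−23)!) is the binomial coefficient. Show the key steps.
lim = 1/23! = 1/25852016738884976640000

With N = 9n → ∞: C(N, 23) / N^23 = [N(N−1)…(N−22)] / (23! · N^23) = (1/23!) · 1 · (1 − 1/(9n)) · … · (1 − 22/(9n)). Each factor → 1 as N → ∞, so the limit is 1/23! = 1/25852016738884976640000.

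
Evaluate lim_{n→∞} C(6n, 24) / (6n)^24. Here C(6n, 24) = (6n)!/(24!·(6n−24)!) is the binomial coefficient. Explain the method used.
lim = 1/24! = 1/620448401733239439360000

With N = 6n → ∞: C(N, 24) / N^24 = [N(N−1)…(N−23)] / (24! · N^24) = (1/24!) · 1 · (1 − 1/(6n)) · … · (1 − 23/(6n)). Each factor → 1 as N → ∞, so the limit is 1/24! = 1/620448401733239439360000.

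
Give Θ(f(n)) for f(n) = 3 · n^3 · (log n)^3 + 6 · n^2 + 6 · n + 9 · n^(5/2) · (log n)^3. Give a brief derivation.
f(n) ∈ Θ(n^3 · (log n)^3)

Compare the terms by growth order. For large n, n^a · (log n)^b dominates n^a' · (log n)^b' iff a > a', or (a = a' and b > b'). Ranking the 4 terms shows the dominant one is 3 · n^3 · (log n)^3. Hence f(n) ∈ Θ(n^3 · (log n)^3).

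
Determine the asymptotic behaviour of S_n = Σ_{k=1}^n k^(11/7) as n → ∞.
S_n ~ (7/18) · n^(18/7)

Integral comparison: Σ_{k=1}^n k^(11/7) = ∫_0^n x^(11/7) dx + O(n^(11/7)). The integral is n^(1 + 11/7) / (1 + 11/7) = n^((11+7)/7) / ((11+7)/7) = (7/18) · n^(18/7).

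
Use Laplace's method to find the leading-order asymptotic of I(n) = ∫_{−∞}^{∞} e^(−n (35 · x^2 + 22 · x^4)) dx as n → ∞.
I(n) ~ sqrt(π/(35n))

φ(x) = 35 · x^2 + 22 · x^4 has its unique global minimum at x* = 0 (since φ'(x) = 70x + 88x^3 = 0 only at x = 0 for real x with both coefficients positive, and φ → ∞ as |x| → ∞). At x* = 0, φ(0) = 0 and φ''(0) = 70. Laplace's method then gives
  I(n) ~ sqrt(2π / (n · φ''(0))) · e^(−n φ(0)) = sqrt(2π / (70n)) = sqrt(π/(35n)).
The 22 · x^4 term contributes only at subleading order (an O(1/n) relative correction).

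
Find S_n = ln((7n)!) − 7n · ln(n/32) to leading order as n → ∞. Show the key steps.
S_n ~ 7n · (ln 224 − 1) + O(ln n)

Stirling: ln((7n)!) = 7n ln(7n) − 7n + O(ln n).
  S_n = 7n ln(7n) − 7n − 7n ln(n/32) + O(ln n)
      = 7n ln(7n) − 7n ln n + 7n ln 32 − 7n + O(ln n)
      = 7n ln 7 + 7n ln 32 − 7n + O(ln n)
      = 7n (ln 224 − 1) + O(ln n).
Numerically ln(224) − 1 ≈ 4.4116.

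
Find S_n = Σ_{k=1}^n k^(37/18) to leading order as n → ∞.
S_n ~ (18/55) · n^(55/18)

Integral comparison: Σ_{k=1}^n k^(37/18) = ∫_0^n x^(37/18) dx + O(n^(37/18)). The integral is n^(1 + 37/18) / (1 + 37/18) = n^((37+18)/18) / ((37+18)/18) = (18/55) · n^(55/18).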